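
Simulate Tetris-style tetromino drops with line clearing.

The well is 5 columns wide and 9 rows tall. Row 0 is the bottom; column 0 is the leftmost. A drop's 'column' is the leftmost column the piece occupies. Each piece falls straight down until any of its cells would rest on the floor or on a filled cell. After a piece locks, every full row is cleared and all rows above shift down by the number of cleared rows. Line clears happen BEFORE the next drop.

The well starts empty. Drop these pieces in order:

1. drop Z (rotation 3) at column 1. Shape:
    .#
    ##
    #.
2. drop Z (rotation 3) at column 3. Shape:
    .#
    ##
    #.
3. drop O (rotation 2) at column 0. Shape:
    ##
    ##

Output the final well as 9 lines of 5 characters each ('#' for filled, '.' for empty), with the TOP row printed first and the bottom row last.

Drop 1: Z rot3 at col 1 lands with bottom-row=0; cleared 0 line(s) (total 0); column heights now [0 2 3 0 0], max=3
Drop 2: Z rot3 at col 3 lands with bottom-row=0; cleared 0 line(s) (total 0); column heights now [0 2 3 2 3], max=3
Drop 3: O rot2 at col 0 lands with bottom-row=2; cleared 0 line(s) (total 0); column heights now [4 4 3 2 3], max=4

Answer: .....
.....
.....
.....
.....
##...
###.#
.####
.#.#.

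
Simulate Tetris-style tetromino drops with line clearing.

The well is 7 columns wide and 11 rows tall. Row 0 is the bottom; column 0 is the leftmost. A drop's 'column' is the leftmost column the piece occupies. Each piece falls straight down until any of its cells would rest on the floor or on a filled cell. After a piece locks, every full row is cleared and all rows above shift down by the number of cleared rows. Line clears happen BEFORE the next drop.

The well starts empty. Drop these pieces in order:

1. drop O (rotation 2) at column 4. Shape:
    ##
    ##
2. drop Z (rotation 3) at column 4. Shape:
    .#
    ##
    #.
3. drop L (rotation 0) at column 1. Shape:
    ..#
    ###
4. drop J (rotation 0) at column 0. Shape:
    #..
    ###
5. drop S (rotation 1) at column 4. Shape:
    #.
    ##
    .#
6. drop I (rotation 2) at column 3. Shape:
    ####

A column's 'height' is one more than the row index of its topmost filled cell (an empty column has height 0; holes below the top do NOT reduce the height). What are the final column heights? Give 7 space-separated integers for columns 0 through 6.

Drop 1: O rot2 at col 4 lands with bottom-row=0; cleared 0 line(s) (total 0); column heights now [0 0 0 0 2 2 0], max=2
Drop 2: Z rot3 at col 4 lands with bottom-row=2; cleared 0 line(s) (total 0); column heights now [0 0 0 0 4 5 0], max=5
Drop 3: L rot0 at col 1 lands with bottom-row=0; cleared 0 line(s) (total 0); column heights now [0 1 1 2 4 5 0], max=5
Drop 4: J rot0 at col 0 lands with bottom-row=1; cleared 0 line(s) (total 0); column heights now [3 2 2 2 4 5 0], max=5
Drop 5: S rot1 at col 4 lands with bottom-row=5; cleared 0 line(s) (total 0); column heights now [3 2 2 2 8 7 0], max=8
Drop 6: I rot2 at col 3 lands with bottom-row=8; cleared 0 line(s) (total 0); column heights now [3 2 2 9 9 9 9], max=9

Answer: 3 2 2 9 9 9 9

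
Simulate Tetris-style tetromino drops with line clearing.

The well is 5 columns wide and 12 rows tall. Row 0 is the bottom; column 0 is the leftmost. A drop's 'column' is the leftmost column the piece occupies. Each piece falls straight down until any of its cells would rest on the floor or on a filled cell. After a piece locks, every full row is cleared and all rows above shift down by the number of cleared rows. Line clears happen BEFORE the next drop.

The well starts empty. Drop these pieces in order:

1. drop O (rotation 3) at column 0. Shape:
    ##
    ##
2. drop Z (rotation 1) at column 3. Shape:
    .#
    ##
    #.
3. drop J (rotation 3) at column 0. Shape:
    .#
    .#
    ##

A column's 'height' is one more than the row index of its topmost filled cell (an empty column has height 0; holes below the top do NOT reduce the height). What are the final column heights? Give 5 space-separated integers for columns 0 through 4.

Answer: 3 5 0 2 3

Derivation:
Drop 1: O rot3 at col 0 lands with bottom-row=0; cleared 0 line(s) (total 0); column heights now [2 2 0 0 0], max=2
Drop 2: Z rot1 at col 3 lands with bottom-row=0; cleared 0 line(s) (total 0); column heights now [2 2 0 2 3], max=3
Drop 3: J rot3 at col 0 lands with bottom-row=2; cleared 0 line(s) (total 0); column heights now [3 5 0 2 3], max=5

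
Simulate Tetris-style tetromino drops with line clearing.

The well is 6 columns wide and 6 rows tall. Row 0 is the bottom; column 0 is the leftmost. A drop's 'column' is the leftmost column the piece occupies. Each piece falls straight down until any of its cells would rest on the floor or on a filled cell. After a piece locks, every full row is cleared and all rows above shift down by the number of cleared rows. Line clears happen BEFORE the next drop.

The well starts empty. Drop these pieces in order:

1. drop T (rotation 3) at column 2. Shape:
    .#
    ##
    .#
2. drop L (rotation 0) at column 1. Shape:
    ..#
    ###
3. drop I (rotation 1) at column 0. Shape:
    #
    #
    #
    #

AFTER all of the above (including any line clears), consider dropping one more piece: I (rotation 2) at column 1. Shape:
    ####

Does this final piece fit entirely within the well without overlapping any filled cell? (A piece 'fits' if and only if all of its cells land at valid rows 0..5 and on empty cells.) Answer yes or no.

Drop 1: T rot3 at col 2 lands with bottom-row=0; cleared 0 line(s) (total 0); column heights now [0 0 2 3 0 0], max=3
Drop 2: L rot0 at col 1 lands with bottom-row=3; cleared 0 line(s) (total 0); column heights now [0 4 4 5 0 0], max=5
Drop 3: I rot1 at col 0 lands with bottom-row=0; cleared 0 line(s) (total 0); column heights now [4 4 4 5 0 0], max=5
Test piece I rot2 at col 1 (width 4): heights before test = [4 4 4 5 0 0]; fits = True

Answer: yes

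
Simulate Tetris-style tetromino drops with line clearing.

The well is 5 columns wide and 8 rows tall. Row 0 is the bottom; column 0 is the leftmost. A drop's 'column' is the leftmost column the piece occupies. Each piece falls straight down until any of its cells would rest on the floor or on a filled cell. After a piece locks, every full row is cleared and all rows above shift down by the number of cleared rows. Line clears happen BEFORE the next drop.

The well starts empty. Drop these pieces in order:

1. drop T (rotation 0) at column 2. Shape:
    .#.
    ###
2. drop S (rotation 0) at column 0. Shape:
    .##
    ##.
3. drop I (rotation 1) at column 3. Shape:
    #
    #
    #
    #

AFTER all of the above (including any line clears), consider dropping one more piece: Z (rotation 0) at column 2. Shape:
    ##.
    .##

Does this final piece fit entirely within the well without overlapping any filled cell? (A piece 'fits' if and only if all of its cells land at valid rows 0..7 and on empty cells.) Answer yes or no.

Drop 1: T rot0 at col 2 lands with bottom-row=0; cleared 0 line(s) (total 0); column heights now [0 0 1 2 1], max=2
Drop 2: S rot0 at col 0 lands with bottom-row=0; cleared 1 line(s) (total 1); column heights now [0 1 1 1 0], max=1
Drop 3: I rot1 at col 3 lands with bottom-row=1; cleared 0 line(s) (total 1); column heights now [0 1 1 5 0], max=5
Test piece Z rot0 at col 2 (width 3): heights before test = [0 1 1 5 0]; fits = True

Answer: yes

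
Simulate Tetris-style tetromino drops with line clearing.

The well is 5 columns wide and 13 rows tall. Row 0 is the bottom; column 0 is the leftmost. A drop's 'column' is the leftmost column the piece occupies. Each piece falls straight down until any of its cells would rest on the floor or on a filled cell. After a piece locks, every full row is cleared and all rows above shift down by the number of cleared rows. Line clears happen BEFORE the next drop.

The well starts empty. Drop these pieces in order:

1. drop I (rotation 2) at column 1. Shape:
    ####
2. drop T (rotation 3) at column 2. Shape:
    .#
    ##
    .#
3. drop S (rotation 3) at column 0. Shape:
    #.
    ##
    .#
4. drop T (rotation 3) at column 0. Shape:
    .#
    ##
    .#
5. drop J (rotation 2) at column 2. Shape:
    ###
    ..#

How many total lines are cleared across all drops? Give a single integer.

Answer: 1

Derivation:
Drop 1: I rot2 at col 1 lands with bottom-row=0; cleared 0 line(s) (total 0); column heights now [0 1 1 1 1], max=1
Drop 2: T rot3 at col 2 lands with bottom-row=1; cleared 0 line(s) (total 0); column heights now [0 1 3 4 1], max=4
Drop 3: S rot3 at col 0 lands with bottom-row=1; cleared 0 line(s) (total 0); column heights now [4 3 3 4 1], max=4
Drop 4: T rot3 at col 0 lands with bottom-row=3; cleared 0 line(s) (total 0); column heights now [5 6 3 4 1], max=6
Drop 5: J rot2 at col 2 lands with bottom-row=3; cleared 1 line(s) (total 1); column heights now [4 5 3 4 4], max=5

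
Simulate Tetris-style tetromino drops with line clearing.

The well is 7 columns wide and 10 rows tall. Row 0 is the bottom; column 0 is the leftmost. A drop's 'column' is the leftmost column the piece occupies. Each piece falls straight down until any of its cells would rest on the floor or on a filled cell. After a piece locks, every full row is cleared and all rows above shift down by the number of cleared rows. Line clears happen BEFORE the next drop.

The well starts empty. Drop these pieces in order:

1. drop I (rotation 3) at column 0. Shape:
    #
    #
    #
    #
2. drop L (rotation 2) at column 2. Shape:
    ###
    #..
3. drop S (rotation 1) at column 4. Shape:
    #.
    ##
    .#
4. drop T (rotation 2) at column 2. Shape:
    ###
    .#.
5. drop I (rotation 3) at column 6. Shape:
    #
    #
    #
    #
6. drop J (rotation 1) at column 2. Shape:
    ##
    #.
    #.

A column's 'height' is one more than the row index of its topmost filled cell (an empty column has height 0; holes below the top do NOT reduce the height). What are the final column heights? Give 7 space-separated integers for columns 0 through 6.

Answer: 4 0 8 8 5 3 4

Derivation:
Drop 1: I rot3 at col 0 lands with bottom-row=0; cleared 0 line(s) (total 0); column heights now [4 0 0 0 0 0 0], max=4
Drop 2: L rot2 at col 2 lands with bottom-row=0; cleared 0 line(s) (total 0); column heights now [4 0 2 2 2 0 0], max=4
Drop 3: S rot1 at col 4 lands with bottom-row=1; cleared 0 line(s) (total 0); column heights now [4 0 2 2 4 3 0], max=4
Drop 4: T rot2 at col 2 lands with bottom-row=3; cleared 0 line(s) (total 0); column heights now [4 0 5 5 5 3 0], max=5
Drop 5: I rot3 at col 6 lands with bottom-row=0; cleared 0 line(s) (total 0); column heights now [4 0 5 5 5 3 4], max=5
Drop 6: J rot1 at col 2 lands with bottom-row=5; cleared 0 line(s) (total 0); column heights now [4 0 8 8 5 3 4], max=8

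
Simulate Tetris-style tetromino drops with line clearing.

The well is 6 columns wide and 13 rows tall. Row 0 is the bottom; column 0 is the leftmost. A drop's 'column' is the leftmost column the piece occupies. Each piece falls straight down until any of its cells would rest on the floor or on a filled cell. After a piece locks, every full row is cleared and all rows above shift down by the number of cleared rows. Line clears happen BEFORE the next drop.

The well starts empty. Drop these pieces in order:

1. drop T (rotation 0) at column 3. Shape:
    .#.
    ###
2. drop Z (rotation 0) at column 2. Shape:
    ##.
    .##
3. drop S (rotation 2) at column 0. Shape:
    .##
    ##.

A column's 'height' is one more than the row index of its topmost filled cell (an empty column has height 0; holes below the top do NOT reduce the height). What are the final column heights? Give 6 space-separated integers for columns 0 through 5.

Answer: 4 5 5 4 3 1

Derivation:
Drop 1: T rot0 at col 3 lands with bottom-row=0; cleared 0 line(s) (total 0); column heights now [0 0 0 1 2 1], max=2
Drop 2: Z rot0 at col 2 lands with bottom-row=2; cleared 0 line(s) (total 0); column heights now [0 0 4 4 3 1], max=4
Drop 3: S rot2 at col 0 lands with bottom-row=3; cleared 0 line(s) (total 0); column heights now [4 5 5 4 3 1], max=5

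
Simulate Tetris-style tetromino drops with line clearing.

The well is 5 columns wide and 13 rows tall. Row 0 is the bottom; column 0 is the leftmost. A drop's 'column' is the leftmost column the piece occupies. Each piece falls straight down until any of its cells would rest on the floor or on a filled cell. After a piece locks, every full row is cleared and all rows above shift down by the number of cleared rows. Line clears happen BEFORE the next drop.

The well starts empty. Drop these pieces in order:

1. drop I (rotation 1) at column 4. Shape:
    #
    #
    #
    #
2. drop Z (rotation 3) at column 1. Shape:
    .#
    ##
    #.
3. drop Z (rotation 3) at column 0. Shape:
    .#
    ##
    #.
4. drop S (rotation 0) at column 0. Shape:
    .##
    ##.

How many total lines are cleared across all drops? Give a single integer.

Drop 1: I rot1 at col 4 lands with bottom-row=0; cleared 0 line(s) (total 0); column heights now [0 0 0 0 4], max=4
Drop 2: Z rot3 at col 1 lands with bottom-row=0; cleared 0 line(s) (total 0); column heights now [0 2 3 0 4], max=4
Drop 3: Z rot3 at col 0 lands with bottom-row=1; cleared 0 line(s) (total 0); column heights now [3 4 3 0 4], max=4
Drop 4: S rot0 at col 0 lands with bottom-row=4; cleared 0 line(s) (total 0); column heights now [5 6 6 0 4], max=6

Answer: 0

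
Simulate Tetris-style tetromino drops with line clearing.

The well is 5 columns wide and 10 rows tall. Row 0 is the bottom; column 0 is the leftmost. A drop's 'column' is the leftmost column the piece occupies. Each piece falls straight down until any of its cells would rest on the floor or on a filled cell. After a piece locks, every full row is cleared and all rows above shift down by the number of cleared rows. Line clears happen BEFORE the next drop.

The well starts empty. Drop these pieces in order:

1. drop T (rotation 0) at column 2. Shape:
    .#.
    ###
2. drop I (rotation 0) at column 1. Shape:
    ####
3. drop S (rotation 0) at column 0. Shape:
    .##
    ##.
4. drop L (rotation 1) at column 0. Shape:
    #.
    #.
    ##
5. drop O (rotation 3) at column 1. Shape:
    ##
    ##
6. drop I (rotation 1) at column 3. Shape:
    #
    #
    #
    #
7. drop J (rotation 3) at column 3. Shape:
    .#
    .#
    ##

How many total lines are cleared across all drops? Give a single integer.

Answer: 1

Derivation:
Drop 1: T rot0 at col 2 lands with bottom-row=0; cleared 0 line(s) (total 0); column heights now [0 0 1 2 1], max=2
Drop 2: I rot0 at col 1 lands with bottom-row=2; cleared 0 line(s) (total 0); column heights now [0 3 3 3 3], max=3
Drop 3: S rot0 at col 0 lands with bottom-row=3; cleared 0 line(s) (total 0); column heights now [4 5 5 3 3], max=5
Drop 4: L rot1 at col 0 lands with bottom-row=5; cleared 0 line(s) (total 0); column heights now [8 6 5 3 3], max=8
Drop 5: O rot3 at col 1 lands with bottom-row=6; cleared 0 line(s) (total 0); column heights now [8 8 8 3 3], max=8
Drop 6: I rot1 at col 3 lands with bottom-row=3; cleared 0 line(s) (total 0); column heights now [8 8 8 7 3], max=8
Drop 7: J rot3 at col 3 lands with bottom-row=7; cleared 1 line(s) (total 1); column heights now [7 7 7 7 9], max=9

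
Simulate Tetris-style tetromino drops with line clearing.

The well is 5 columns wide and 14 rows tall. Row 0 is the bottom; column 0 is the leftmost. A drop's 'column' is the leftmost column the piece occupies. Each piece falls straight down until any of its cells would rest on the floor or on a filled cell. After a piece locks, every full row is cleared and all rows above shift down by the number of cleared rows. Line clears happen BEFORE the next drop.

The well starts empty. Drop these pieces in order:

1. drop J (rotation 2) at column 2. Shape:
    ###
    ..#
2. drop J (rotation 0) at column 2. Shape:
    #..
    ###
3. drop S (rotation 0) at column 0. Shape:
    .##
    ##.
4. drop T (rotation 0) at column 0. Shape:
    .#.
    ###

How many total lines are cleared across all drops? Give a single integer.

Answer: 0

Derivation:
Drop 1: J rot2 at col 2 lands with bottom-row=0; cleared 0 line(s) (total 0); column heights now [0 0 2 2 2], max=2
Drop 2: J rot0 at col 2 lands with bottom-row=2; cleared 0 line(s) (total 0); column heights now [0 0 4 3 3], max=4
Drop 3: S rot0 at col 0 lands with bottom-row=3; cleared 0 line(s) (total 0); column heights now [4 5 5 3 3], max=5
Drop 4: T rot0 at col 0 lands with bottom-row=5; cleared 0 line(s) (total 0); column heights now [6 7 6 3 3], max=7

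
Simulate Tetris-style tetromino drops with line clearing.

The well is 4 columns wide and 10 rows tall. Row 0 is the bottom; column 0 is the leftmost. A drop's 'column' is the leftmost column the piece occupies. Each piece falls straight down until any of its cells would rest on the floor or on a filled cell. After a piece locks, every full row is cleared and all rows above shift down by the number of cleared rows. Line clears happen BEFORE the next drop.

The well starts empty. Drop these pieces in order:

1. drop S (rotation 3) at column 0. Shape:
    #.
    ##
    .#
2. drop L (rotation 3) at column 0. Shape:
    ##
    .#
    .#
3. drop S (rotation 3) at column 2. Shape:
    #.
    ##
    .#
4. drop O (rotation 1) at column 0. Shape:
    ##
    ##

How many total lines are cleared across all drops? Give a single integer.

Answer: 1

Derivation:
Drop 1: S rot3 at col 0 lands with bottom-row=0; cleared 0 line(s) (total 0); column heights now [3 2 0 0], max=3
Drop 2: L rot3 at col 0 lands with bottom-row=2; cleared 0 line(s) (total 0); column heights now [5 5 0 0], max=5
Drop 3: S rot3 at col 2 lands with bottom-row=0; cleared 1 line(s) (total 1); column heights now [4 4 2 1], max=4
Drop 4: O rot1 at col 0 lands with bottom-row=4; cleared 0 line(s) (total 1); column heights now [6 6 2 1], max=6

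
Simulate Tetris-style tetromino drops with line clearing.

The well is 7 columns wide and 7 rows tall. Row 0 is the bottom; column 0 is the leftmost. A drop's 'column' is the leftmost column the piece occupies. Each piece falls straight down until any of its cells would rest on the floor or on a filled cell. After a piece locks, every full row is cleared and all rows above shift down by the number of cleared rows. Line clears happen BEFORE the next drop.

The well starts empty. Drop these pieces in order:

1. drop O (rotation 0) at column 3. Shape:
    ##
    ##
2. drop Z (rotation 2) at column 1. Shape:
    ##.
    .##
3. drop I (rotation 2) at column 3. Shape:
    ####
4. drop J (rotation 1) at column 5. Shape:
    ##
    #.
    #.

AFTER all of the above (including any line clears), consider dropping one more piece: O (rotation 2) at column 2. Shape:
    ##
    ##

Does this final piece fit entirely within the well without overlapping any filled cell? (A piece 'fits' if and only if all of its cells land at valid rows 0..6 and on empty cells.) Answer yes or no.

Answer: yes

Derivation:
Drop 1: O rot0 at col 3 lands with bottom-row=0; cleared 0 line(s) (total 0); column heights now [0 0 0 2 2 0 0], max=2
Drop 2: Z rot2 at col 1 lands with bottom-row=2; cleared 0 line(s) (total 0); column heights now [0 4 4 3 2 0 0], max=4
Drop 3: I rot2 at col 3 lands with bottom-row=3; cleared 0 line(s) (total 0); column heights now [0 4 4 4 4 4 4], max=4
Drop 4: J rot1 at col 5 lands with bottom-row=4; cleared 0 line(s) (total 0); column heights now [0 4 4 4 4 7 7], max=7
Test piece O rot2 at col 2 (width 2): heights before test = [0 4 4 4 4 7 7]; fits = True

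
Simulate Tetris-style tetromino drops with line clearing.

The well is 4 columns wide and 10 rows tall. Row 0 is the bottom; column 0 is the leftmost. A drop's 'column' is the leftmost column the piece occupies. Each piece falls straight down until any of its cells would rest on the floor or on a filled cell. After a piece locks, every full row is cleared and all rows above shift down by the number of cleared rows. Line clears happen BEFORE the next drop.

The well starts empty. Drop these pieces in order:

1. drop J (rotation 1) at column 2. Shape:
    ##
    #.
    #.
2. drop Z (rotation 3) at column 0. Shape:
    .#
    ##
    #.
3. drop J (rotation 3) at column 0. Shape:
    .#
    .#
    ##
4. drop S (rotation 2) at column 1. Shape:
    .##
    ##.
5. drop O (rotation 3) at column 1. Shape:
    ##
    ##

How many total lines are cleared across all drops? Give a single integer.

Drop 1: J rot1 at col 2 lands with bottom-row=0; cleared 0 line(s) (total 0); column heights now [0 0 3 3], max=3
Drop 2: Z rot3 at col 0 lands with bottom-row=0; cleared 0 line(s) (total 0); column heights now [2 3 3 3], max=3
Drop 3: J rot3 at col 0 lands with bottom-row=3; cleared 0 line(s) (total 0); column heights now [4 6 3 3], max=6
Drop 4: S rot2 at col 1 lands with bottom-row=6; cleared 0 line(s) (total 0); column heights now [4 7 8 8], max=8
Drop 5: O rot3 at col 1 lands with bottom-row=8; cleared 0 line(s) (total 0); column heights now [4 10 10 8], max=10

Answer: 0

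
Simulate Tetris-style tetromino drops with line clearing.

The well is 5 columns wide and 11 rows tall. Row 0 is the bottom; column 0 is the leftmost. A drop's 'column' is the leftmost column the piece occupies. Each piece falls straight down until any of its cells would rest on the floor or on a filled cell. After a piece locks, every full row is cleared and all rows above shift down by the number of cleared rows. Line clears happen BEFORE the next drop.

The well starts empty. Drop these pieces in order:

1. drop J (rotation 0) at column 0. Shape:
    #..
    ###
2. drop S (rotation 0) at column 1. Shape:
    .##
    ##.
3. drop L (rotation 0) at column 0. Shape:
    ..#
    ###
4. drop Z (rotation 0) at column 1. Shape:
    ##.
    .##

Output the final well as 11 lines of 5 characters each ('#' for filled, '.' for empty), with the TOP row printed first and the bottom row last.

Drop 1: J rot0 at col 0 lands with bottom-row=0; cleared 0 line(s) (total 0); column heights now [2 1 1 0 0], max=2
Drop 2: S rot0 at col 1 lands with bottom-row=1; cleared 0 line(s) (total 0); column heights now [2 2 3 3 0], max=3
Drop 3: L rot0 at col 0 lands with bottom-row=3; cleared 0 line(s) (total 0); column heights now [4 4 5 3 0], max=5
Drop 4: Z rot0 at col 1 lands with bottom-row=5; cleared 0 line(s) (total 0); column heights now [4 7 7 6 0], max=7

Answer: .....
.....
.....
.....
.##..
..##.
..#..
###..
..##.
###..
###..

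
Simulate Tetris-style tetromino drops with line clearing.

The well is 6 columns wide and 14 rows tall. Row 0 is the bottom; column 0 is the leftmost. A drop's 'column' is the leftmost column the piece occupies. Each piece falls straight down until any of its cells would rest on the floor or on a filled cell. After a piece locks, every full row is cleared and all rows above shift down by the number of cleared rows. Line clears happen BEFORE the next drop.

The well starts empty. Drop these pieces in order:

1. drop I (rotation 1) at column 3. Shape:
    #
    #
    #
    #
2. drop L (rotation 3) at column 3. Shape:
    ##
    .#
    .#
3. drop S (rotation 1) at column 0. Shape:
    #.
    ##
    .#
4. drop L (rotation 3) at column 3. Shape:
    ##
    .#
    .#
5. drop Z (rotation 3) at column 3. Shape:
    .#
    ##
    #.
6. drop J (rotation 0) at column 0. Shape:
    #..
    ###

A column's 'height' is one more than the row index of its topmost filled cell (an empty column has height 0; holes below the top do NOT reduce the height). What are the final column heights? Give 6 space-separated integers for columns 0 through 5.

Drop 1: I rot1 at col 3 lands with bottom-row=0; cleared 0 line(s) (total 0); column heights now [0 0 0 4 0 0], max=4
Drop 2: L rot3 at col 3 lands with bottom-row=2; cleared 0 line(s) (total 0); column heights now [0 0 0 5 5 0], max=5
Drop 3: S rot1 at col 0 lands with bottom-row=0; cleared 0 line(s) (total 0); column heights now [3 2 0 5 5 0], max=5
Drop 4: L rot3 at col 3 lands with bottom-row=5; cleared 0 line(s) (total 0); column heights now [3 2 0 8 8 0], max=8
Drop 5: Z rot3 at col 3 lands with bottom-row=8; cleared 0 line(s) (total 0); column heights now [3 2 0 10 11 0], max=11
Drop 6: J rot0 at col 0 lands with bottom-row=3; cleared 0 line(s) (total 0); column heights now [5 4 4 10 11 0], max=11

Answer: 5 4 4 10 11 0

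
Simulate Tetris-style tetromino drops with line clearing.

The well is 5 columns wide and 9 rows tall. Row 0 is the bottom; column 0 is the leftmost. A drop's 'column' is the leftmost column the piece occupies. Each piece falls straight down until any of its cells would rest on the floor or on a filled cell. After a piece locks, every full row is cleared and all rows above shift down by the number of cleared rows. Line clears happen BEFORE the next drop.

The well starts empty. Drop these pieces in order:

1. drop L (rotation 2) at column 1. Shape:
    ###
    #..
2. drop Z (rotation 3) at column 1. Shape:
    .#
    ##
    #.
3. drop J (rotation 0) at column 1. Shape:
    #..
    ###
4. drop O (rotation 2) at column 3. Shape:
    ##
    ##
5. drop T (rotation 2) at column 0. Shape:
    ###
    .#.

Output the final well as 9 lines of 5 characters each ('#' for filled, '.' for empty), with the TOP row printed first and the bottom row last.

Answer: ###..
.#.##
.#.##
.###.
..#..
.##..
.#...
.###.
.#...

Derivation:
Drop 1: L rot2 at col 1 lands with bottom-row=0; cleared 0 line(s) (total 0); column heights now [0 2 2 2 0], max=2
Drop 2: Z rot3 at col 1 lands with bottom-row=2; cleared 0 line(s) (total 0); column heights now [0 4 5 2 0], max=5
Drop 3: J rot0 at col 1 lands with bottom-row=5; cleared 0 line(s) (total 0); column heights now [0 7 6 6 0], max=7
Drop 4: O rot2 at col 3 lands with bottom-row=6; cleared 0 line(s) (total 0); column heights now [0 7 6 8 8], max=8
Drop 5: T rot2 at col 0 lands with bottom-row=7; cleared 0 line(s) (total 0); column heights now [9 9 9 8 8], max=9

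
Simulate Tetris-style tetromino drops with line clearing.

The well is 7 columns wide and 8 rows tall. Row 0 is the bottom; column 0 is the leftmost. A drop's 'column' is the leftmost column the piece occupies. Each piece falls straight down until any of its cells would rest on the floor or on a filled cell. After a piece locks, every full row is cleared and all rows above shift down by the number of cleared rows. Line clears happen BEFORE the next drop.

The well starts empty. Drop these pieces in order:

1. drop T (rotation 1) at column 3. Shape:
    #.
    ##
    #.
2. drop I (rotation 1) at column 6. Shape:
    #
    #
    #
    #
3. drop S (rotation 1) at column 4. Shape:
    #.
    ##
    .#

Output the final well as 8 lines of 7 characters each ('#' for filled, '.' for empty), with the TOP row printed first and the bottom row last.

Answer: .......
.......
.......
.......
....#.#
...####
...####
...#..#

Derivation:
Drop 1: T rot1 at col 3 lands with bottom-row=0; cleared 0 line(s) (total 0); column heights now [0 0 0 3 2 0 0], max=3
Drop 2: I rot1 at col 6 lands with bottom-row=0; cleared 0 line(s) (total 0); column heights now [0 0 0 3 2 0 4], max=4
Drop 3: S rot1 at col 4 lands with bottom-row=1; cleared 0 line(s) (total 0); column heights now [0 0 0 3 4 3 4], max=4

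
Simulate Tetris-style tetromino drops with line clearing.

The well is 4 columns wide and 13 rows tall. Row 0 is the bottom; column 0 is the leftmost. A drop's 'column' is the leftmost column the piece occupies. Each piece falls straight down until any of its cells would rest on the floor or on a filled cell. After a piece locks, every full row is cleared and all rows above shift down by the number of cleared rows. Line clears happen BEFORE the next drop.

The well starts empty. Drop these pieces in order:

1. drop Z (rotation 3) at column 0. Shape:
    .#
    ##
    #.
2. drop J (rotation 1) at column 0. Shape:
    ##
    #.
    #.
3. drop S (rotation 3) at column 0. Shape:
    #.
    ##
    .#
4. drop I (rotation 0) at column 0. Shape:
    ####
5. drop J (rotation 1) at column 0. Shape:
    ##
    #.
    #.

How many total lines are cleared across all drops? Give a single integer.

Drop 1: Z rot3 at col 0 lands with bottom-row=0; cleared 0 line(s) (total 0); column heights now [2 3 0 0], max=3
Drop 2: J rot1 at col 0 lands with bottom-row=2; cleared 0 line(s) (total 0); column heights now [5 5 0 0], max=5
Drop 3: S rot3 at col 0 lands with bottom-row=5; cleared 0 line(s) (total 0); column heights now [8 7 0 0], max=8
Drop 4: I rot0 at col 0 lands with bottom-row=8; cleared 1 line(s) (total 1); column heights now [8 7 0 0], max=8
Drop 5: J rot1 at col 0 lands with bottom-row=8; cleared 0 line(s) (total 1); column heights now [11 11 0 0], max=11

Answer: 1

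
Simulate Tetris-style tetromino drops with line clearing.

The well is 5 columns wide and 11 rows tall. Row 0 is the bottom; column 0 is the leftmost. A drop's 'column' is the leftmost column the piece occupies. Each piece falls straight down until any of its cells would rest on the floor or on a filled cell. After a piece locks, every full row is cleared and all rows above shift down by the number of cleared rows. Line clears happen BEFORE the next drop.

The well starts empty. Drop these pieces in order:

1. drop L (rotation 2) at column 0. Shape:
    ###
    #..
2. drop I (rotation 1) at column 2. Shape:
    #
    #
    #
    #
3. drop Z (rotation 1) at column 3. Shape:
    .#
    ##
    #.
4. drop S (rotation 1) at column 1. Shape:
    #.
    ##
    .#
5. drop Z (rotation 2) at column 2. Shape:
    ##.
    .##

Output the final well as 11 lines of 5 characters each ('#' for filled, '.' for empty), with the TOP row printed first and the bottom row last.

Answer: .....
.....
.....
.###.
.####
..#..
..#..
..#..
..#..
..#.#
#..#.

Derivation:
Drop 1: L rot2 at col 0 lands with bottom-row=0; cleared 0 line(s) (total 0); column heights now [2 2 2 0 0], max=2
Drop 2: I rot1 at col 2 lands with bottom-row=2; cleared 0 line(s) (total 0); column heights now [2 2 6 0 0], max=6
Drop 3: Z rot1 at col 3 lands with bottom-row=0; cleared 1 line(s) (total 1); column heights now [1 0 5 1 2], max=5
Drop 4: S rot1 at col 1 lands with bottom-row=5; cleared 0 line(s) (total 1); column heights now [1 8 7 1 2], max=8
Drop 5: Z rot2 at col 2 lands with bottom-row=6; cleared 0 line(s) (total 1); column heights now [1 8 8 8 7], max=8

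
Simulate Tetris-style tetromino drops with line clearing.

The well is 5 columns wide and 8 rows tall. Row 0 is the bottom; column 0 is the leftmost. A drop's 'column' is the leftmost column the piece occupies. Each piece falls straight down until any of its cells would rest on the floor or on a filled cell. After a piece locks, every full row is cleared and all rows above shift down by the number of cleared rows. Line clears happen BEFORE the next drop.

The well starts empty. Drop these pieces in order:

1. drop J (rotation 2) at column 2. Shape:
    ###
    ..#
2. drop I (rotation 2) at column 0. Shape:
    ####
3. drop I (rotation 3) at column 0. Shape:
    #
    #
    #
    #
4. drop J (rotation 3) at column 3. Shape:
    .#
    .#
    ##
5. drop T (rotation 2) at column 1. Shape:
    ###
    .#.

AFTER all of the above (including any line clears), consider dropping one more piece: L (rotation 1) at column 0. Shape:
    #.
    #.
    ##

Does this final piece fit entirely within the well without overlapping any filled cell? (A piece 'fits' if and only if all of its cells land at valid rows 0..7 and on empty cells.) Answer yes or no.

Answer: no

Derivation:
Drop 1: J rot2 at col 2 lands with bottom-row=0; cleared 0 line(s) (total 0); column heights now [0 0 2 2 2], max=2
Drop 2: I rot2 at col 0 lands with bottom-row=2; cleared 0 line(s) (total 0); column heights now [3 3 3 3 2], max=3
Drop 3: I rot3 at col 0 lands with bottom-row=3; cleared 0 line(s) (total 0); column heights now [7 3 3 3 2], max=7
Drop 4: J rot3 at col 3 lands with bottom-row=3; cleared 0 line(s) (total 0); column heights now [7 3 3 4 6], max=7
Drop 5: T rot2 at col 1 lands with bottom-row=3; cleared 1 line(s) (total 1); column heights now [6 3 4 4 5], max=6
Test piece L rot1 at col 0 (width 2): heights before test = [6 3 4 4 5]; fits = False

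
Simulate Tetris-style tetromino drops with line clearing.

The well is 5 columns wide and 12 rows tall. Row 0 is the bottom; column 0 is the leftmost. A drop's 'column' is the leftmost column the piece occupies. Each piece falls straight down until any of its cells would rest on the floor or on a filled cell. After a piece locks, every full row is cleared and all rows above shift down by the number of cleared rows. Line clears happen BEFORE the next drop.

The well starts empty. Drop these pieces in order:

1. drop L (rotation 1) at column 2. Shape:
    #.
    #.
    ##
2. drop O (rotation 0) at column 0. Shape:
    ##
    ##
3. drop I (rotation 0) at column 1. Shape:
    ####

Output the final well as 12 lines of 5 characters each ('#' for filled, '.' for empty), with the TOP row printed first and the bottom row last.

Drop 1: L rot1 at col 2 lands with bottom-row=0; cleared 0 line(s) (total 0); column heights now [0 0 3 1 0], max=3
Drop 2: O rot0 at col 0 lands with bottom-row=0; cleared 0 line(s) (total 0); column heights now [2 2 3 1 0], max=3
Drop 3: I rot0 at col 1 lands with bottom-row=3; cleared 0 line(s) (total 0); column heights now [2 4 4 4 4], max=4

Answer: .....
.....
.....
.....
.....
.....
.....
.....
.####
..#..
###..
####.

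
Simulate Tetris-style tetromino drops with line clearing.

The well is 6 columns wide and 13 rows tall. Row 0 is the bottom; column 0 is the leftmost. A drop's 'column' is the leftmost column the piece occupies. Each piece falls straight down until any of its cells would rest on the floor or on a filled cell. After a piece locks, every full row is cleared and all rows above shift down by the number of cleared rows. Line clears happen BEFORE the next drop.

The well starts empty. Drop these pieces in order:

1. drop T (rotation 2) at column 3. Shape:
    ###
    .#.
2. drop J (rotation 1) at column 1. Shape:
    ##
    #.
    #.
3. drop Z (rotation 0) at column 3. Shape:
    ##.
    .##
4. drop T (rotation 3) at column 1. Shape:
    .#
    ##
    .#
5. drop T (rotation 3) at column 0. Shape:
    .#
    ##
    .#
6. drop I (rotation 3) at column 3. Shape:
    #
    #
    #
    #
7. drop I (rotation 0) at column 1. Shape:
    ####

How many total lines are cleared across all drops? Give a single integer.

Drop 1: T rot2 at col 3 lands with bottom-row=0; cleared 0 line(s) (total 0); column heights now [0 0 0 2 2 2], max=2
Drop 2: J rot1 at col 1 lands with bottom-row=0; cleared 0 line(s) (total 0); column heights now [0 3 3 2 2 2], max=3
Drop 3: Z rot0 at col 3 lands with bottom-row=2; cleared 0 line(s) (total 0); column heights now [0 3 3 4 4 3], max=4
Drop 4: T rot3 at col 1 lands with bottom-row=3; cleared 0 line(s) (total 0); column heights now [0 5 6 4 4 3], max=6
Drop 5: T rot3 at col 0 lands with bottom-row=5; cleared 0 line(s) (total 0); column heights now [7 8 6 4 4 3], max=8
Drop 6: I rot3 at col 3 lands with bottom-row=4; cleared 0 line(s) (total 0); column heights now [7 8 6 8 4 3], max=8
Drop 7: I rot0 at col 1 lands with bottom-row=8; cleared 0 line(s) (total 0); column heights now [7 9 9 9 9 3], max=9

Answer: 0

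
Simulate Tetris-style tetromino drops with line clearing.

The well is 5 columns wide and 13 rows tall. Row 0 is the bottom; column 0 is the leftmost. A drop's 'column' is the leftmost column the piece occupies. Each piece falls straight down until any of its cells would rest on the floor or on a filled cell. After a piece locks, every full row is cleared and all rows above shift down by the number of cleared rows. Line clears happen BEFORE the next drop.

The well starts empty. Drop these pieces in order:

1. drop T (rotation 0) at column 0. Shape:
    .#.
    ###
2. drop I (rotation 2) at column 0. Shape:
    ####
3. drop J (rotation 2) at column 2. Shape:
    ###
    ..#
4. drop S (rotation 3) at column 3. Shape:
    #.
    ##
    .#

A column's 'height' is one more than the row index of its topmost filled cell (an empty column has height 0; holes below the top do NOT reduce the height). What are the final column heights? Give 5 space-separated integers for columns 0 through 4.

Drop 1: T rot0 at col 0 lands with bottom-row=0; cleared 0 line(s) (total 0); column heights now [1 2 1 0 0], max=2
Drop 2: I rot2 at col 0 lands with bottom-row=2; cleared 0 line(s) (total 0); column heights now [3 3 3 3 0], max=3
Drop 3: J rot2 at col 2 lands with bottom-row=2; cleared 1 line(s) (total 1); column heights now [1 2 3 3 3], max=3
Drop 4: S rot3 at col 3 lands with bottom-row=3; cleared 0 line(s) (total 1); column heights now [1 2 3 6 5], max=6

Answer: 1 2 3 6 5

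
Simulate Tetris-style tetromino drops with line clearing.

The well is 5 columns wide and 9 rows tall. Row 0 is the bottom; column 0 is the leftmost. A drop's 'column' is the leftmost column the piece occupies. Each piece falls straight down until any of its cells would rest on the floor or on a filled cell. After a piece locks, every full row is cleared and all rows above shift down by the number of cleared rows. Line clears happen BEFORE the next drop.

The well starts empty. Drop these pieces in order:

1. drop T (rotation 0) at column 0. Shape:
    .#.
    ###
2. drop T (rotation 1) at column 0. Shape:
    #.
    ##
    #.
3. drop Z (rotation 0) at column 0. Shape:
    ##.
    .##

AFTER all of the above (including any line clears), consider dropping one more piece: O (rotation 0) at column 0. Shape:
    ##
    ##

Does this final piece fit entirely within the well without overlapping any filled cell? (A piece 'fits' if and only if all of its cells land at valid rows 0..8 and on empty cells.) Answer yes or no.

Answer: yes

Derivation:
Drop 1: T rot0 at col 0 lands with bottom-row=0; cleared 0 line(s) (total 0); column heights now [1 2 1 0 0], max=2
Drop 2: T rot1 at col 0 lands with bottom-row=1; cleared 0 line(s) (total 0); column heights now [4 3 1 0 0], max=4
Drop 3: Z rot0 at col 0 lands with bottom-row=3; cleared 0 line(s) (total 0); column heights now [5 5 4 0 0], max=5
Test piece O rot0 at col 0 (width 2): heights before test = [5 5 4 0 0]; fits = True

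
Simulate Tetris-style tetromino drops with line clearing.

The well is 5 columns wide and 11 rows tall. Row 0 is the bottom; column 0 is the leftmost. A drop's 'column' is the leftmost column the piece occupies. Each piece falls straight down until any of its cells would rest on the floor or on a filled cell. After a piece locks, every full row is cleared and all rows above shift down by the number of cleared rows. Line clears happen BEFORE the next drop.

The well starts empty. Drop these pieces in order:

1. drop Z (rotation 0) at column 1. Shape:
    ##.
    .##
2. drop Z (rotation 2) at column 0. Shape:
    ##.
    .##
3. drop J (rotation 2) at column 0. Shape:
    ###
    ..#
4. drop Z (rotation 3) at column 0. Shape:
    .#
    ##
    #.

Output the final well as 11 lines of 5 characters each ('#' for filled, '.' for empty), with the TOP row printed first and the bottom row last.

Answer: .....
.....
.....
.#...
##...
#....
###..
###..
.##..
.##..
..##.

Derivation:
Drop 1: Z rot0 at col 1 lands with bottom-row=0; cleared 0 line(s) (total 0); column heights now [0 2 2 1 0], max=2
Drop 2: Z rot2 at col 0 lands with bottom-row=2; cleared 0 line(s) (total 0); column heights now [4 4 3 1 0], max=4
Drop 3: J rot2 at col 0 lands with bottom-row=3; cleared 0 line(s) (total 0); column heights now [5 5 5 1 0], max=5
Drop 4: Z rot3 at col 0 lands with bottom-row=5; cleared 0 line(s) (total 0); column heights now [7 8 5 1 0], max=8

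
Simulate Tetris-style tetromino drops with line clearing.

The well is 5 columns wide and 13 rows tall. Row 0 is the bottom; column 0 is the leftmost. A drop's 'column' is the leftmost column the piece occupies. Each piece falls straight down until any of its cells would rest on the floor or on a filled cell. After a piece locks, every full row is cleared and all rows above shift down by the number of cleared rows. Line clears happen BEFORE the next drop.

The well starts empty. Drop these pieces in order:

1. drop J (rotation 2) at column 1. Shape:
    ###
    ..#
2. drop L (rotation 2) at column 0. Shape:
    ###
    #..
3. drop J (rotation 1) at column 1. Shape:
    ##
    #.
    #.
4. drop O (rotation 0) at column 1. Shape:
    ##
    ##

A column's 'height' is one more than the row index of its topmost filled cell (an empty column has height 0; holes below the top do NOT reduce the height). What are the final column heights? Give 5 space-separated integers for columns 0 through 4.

Drop 1: J rot2 at col 1 lands with bottom-row=0; cleared 0 line(s) (total 0); column heights now [0 2 2 2 0], max=2
Drop 2: L rot2 at col 0 lands with bottom-row=1; cleared 0 line(s) (total 0); column heights now [3 3 3 2 0], max=3
Drop 3: J rot1 at col 1 lands with bottom-row=3; cleared 0 line(s) (total 0); column heights now [3 6 6 2 0], max=6
Drop 4: O rot0 at col 1 lands with bottom-row=6; cleared 0 line(s) (total 0); column heights now [3 8 8 2 0], max=8

Answer: 3 8 8 2 0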